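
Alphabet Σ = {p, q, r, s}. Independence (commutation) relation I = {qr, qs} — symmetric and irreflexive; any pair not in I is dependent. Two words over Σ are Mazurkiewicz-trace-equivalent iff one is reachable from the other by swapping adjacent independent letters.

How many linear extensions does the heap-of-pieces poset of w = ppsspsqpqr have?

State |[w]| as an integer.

4

piece 0:p — minimal
piece 1:p rests on {0:p}
piece 2:s rests on {1:p}
piece 3:s rests on {2:s}
piece 4:p rests on {3:s}
piece 5:s rests on {4:p}
piece 6:q rests on {4:p}
piece 7:p rests on {5:s, 6:q}
piece 8:q rests on {7:p}
piece 9:r rests on {7:p}
minimal pieces: {0:p}
ways to finish when only these pieces remain (= sum over removing one remaining piece with nothing left below it):
  1 left: {8}→1  {9}→1
  2 left: {8,9}→2
  3 left: {7,8,9}→2
  4 left: {5,7,8,9}→2  {6,7,8,9}→2
  5 left: {5,6,7,8,9}→4
  6 left: {4,5,6,7,8,9}→4
  7 left: {3,4,5,6,7,8,9}→4
  8 left: {2,3,4,5,6,7,8,9}→4
  placing 0:p first → 4 extensions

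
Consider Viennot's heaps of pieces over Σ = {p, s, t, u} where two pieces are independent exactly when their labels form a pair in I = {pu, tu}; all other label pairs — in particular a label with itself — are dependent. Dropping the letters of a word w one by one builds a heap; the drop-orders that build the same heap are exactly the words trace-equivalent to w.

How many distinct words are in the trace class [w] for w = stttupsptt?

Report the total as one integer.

5

#0=s has no predecessor
#1=t depends on [0:s]
#2=t depends on [1:t]
#3=t depends on [2:t]
#4=u depends on [0:s]
#5=p depends on [3:t]
#6=s depends on [4:u, 5:p]
#7=p depends on [6:s]
#8=t depends on [7:p]
#9=t depends on [8:t]
sources: [0:s]
N(rest) = Σ N(rest − s) over sources s of rest; N(one piece) = 1:
  size 1 → [9]=1
  size 2 → [8,9]=1
  size 3 → [7,8,9]=1
  size 4 → [6,7,8,9]=1
  size 5 → [4,6,7,8,9]=1  [5,6,7,8,9]=1
  size 6 → [3,5,6,7,8,9]=1  [4,5,6,7,8,9]=2
  size 7 → [2,3,5,6,7,8,9]=1  [3,4,5,6,7,8,9]=3
  size 8 → [1,2,3,5,6,7,8,9]=1  [2,3,4,5,6,7,8,9]=4
  first=0(s) contributes 5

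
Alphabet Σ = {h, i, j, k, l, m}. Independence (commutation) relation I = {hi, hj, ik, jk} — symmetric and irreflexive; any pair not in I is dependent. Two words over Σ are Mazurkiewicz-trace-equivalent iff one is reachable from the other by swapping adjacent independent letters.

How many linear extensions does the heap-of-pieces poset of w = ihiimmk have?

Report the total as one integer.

4

drop 0:i onto floor
drop 1:h onto floor
drop 2:i onto {0:i}
drop 3:i onto {2:i}
drop 4:m onto {1:h, 3:i}
drop 5:m onto {4:m}
drop 6:k onto {5:m}
ground layer = {0:i, 1:h}
drop-orders for the pieces not yet dropped (sum over which currently-grounded one goes next):
  1 to go: {6} 1
  2 to go: {5,6} 1
  3 to go: {4,5,6} 1
  4 to go: {1,4,5,6} 1  {3,4,5,6} 1
  5 to go: {1,3,4,5,6} 2  {2,3,4,5,6} 1
  if 0:i drops first: 3 orders
  if 1:h drops first: 1 orders
heap linearizations: 4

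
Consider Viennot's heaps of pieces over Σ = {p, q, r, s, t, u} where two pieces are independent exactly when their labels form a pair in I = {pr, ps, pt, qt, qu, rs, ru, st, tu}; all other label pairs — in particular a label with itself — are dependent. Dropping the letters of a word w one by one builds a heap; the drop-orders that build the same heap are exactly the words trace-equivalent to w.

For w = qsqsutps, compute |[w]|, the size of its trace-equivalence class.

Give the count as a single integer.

16

piece 0:q — minimal
piece 1:s rests on {0:q}
piece 2:q rests on {1:s}
piece 3:s rests on {2:q}
piece 4:u rests on {3:s}
piece 5:t — minimal
piece 6:p rests on {4:u}
piece 7:s rests on {4:u}
minimal pieces: {0:q, 5:t}
ways to finish when only these pieces remain (= sum over removing one remaining piece with nothing left below it):
  1 left: {5}→1  {6}→1  {7}→1
  2 left: {5,6}→2  {5,7}→2  {6,7}→2
  3 left: {4,6,7}→2  {5,6,7}→6
  4 left: {3,4,6,7}→2  {4,5,6,7}→8
  5 left: {2,3,4,6,7}→2  {3,4,5,6,7}→10
  6 left: {1,2,3,4,6,7}→2  {2,3,4,5,6,7}→12
  placing 0:q first → 14 extensions
  placing 5:t first → 2 extensions
total linear extensions = 16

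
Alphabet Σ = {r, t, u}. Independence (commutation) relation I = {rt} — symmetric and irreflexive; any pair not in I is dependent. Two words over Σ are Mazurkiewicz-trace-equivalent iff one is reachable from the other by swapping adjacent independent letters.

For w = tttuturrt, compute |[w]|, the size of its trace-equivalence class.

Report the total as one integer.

3

drop 0:t onto floor
drop 1:t onto {0:t}
drop 2:t onto {1:t}
drop 3:u onto {2:t}
drop 4:t onto {3:u}
drop 5:u onto {4:t}
drop 6:r onto {5:u}
drop 7:r onto {6:r}
drop 8:t onto {5:u}
ground layer = {0:t}
drop-orders for the pieces not yet dropped (sum over which currently-grounded one goes next):
  1 to go: {7} 1  {8} 1
  2 to go: {6,7} 1  {7,8} 2
  3 to go: {6,7,8} 3
  4 to go: {5,6,7,8} 3
  5 to go: {4,5,6,7,8} 3
  6 to go: {3,4,5,6,7,8} 3
  7 to go: {2,3,4,5,6,7,8} 3
  if 0:t drops first: 3 orders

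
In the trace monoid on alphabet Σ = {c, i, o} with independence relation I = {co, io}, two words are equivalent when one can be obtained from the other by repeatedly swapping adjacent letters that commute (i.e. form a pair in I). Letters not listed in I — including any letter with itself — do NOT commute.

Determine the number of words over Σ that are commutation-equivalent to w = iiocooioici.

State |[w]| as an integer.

0(i) covers ∅
1(i) covers 0:i
2(o) covers ∅
3(c) covers 1:i
4(o) covers 2:o
5(o) covers 4:o
6(i) covers 3:c
7(o) covers 5:o
8(i) covers 6:i
9(c) covers 8:i
10(i) covers 9:c
floor of heap: 0:i, 2:o
completions by unplaced set U, small U first (add the entries for U minus each lowest piece of U):
  |U|=1: {7}:1  {10}:1
  |U|=2: {5,7}:1  {7,10}:2  {9,10}:1
  |U|=3: {4,5,7}:1  {5,7,10}:3  {7,9,10}:3  {8,9,10}:1
  |U|=4: {2,4,5,7}:1  {4,5,7,10}:4  {5,7,9,10}:6  {6,8,9,10}:1  {7,8,9,10}:4
  |U|=5: {2,4,5,7,10}:5  {3,6,8,9,10}:1  {4,5,7,9,10}:10  {5,7,8,9,10}:10  {6,7,8,9,10}:5
  |U|=6: {1,3,6,8,9,10}:1  {2,4,5,7,9,10}:15  {3,6,7,8,9,10}:6  {4,5,7,8,9,10}:20  {5,6,7,8,9,10}:15
  |U|=7: {0,1,3,6,8,9,10}:1  {1,3,6,7,8,9,10}:7  {2,4,5,7,8,9,10}:35  {3,5,6,7,8,9,10}:21  {4,5,6,7,8,9,10}:35
  |U|=8: {0,1,3,6,7,8,9,10}:8  {1,3,5,6,7,8,9,10}:28  {2,4,5,6,7,8,9,10}:70  {3,4,5,6,7,8,9,10}:56
  |U|=9: {0,1,3,5,6,7,8,9,10}:36  {1,3,4,5,6,7,8,9,10}:84  {2,3,4,5,6,7,8,9,10}:126
  start at 0(i): 210
  start at 2(o): 120
sum over floor = 330

330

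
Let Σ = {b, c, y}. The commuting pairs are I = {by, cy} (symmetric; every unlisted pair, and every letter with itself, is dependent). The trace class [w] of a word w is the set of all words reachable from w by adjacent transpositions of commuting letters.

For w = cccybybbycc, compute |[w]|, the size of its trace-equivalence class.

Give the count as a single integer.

165

piece 0:c — minimal
piece 1:c rests on {0:c}
piece 2:c rests on {1:c}
piece 3:y — minimal
piece 4:b rests on {2:c}
piece 5:y rests on {3:y}
piece 6:b rests on {4:b}
piece 7:b rests on {6:b}
piece 8:y rests on {5:y}
piece 9:c rests on {7:b}
piece 10:c rests on {9:c}
minimal pieces: {0:c, 3:y}
ways to finish when only these pieces remain (= sum over removing one remaining piece with nothing left below it):
  1 left: {8}→1  {10}→1
  2 left: {5,8}→1  {8,10}→2  {9,10}→1
  3 left: {3,5,8}→1  {5,8,10}→3  {7,9,10}→1  {8,9,10}→3
  4 left: {3,5,8,10}→4  {5,8,9,10}→6  {6,7,9,10}→1  {7,8,9,10}→4
  5 left: {3,5,8,9,10}→10  {4,6,7,9,10}→1  {5,7,8,9,10}→10  {6,7,8,9,10}→5
  6 left: {2,4,6,7,9,10}→1  {3,5,7,8,9,10}→20  {4,6,7,8,9,10}→6  {5,6,7,8,9,10}→15
  7 left: {1,2,4,6,7,9,10}→1  {2,4,6,7,8,9,10}→7  {3,5,6,7,8,9,10}→35  {4,5,6,7,8,9,10}→21
  8 left: {0,1,2,4,6,7,9,10}→1  {1,2,4,6,7,8,9,10}→8  {2,4,5,6,7,8,9,10}→28  {3,4,5,6,7,8,9,10}→56
  9 left: {0,1,2,4,6,7,8,9,10}→9  {1,2,4,5,6,7,8,9,10}→36  {2,3,4,5,6,7,8,9,10}→84
  placing 0:c first → 120 extensions
  placing 3:y first → 45 extensions
total linear extensions = 165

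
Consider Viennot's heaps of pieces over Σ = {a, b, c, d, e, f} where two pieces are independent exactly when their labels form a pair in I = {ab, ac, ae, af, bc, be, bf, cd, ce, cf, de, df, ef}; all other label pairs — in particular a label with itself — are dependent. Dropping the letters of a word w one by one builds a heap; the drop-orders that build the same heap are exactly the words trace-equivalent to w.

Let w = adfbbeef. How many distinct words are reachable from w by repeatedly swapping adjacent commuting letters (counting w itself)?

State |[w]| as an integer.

drop 0:a onto floor
drop 1:d onto {0:a}
drop 2:f onto floor
drop 3:b onto {1:d}
drop 4:b onto {3:b}
drop 5:e onto floor
drop 6:e onto {5:e}
drop 7:f onto {2:f}
ground layer = {0:a, 2:f, 5:e}
drop-orders for the pieces not yet dropped (sum over which currently-grounded one goes next):
  1 to go: {4} 1  {6} 1  {7} 1
  2 to go: {2,7} 1  {3,4} 1  {4,6} 2  {4,7} 2  {5,6} 1  {6,7} 2
  3 to go: {1,3,4} 1  {2,4,7} 3  {2,6,7} 3  {3,4,6} 3  {3,4,7} 3  {4,5,6} 3  {4,6,7} 6  {5,6,7} 3
  4 to go: {0,1,3,4} 1  {1,3,4,6} 4  {1,3,4,7} 4  {2,3,4,7} 6  {2,4,6,7} 12  {2,5,6,7} 6  {3,4,5,6} 6  {3,4,6,7} 12  {4,5,6,7} 12
  5 to go: {0,1,3,4,6} 5  {0,1,3,4,7} 5  {1,2,3,4,7} 10  {1,3,4,5,6} 10  {1,3,4,6,7} 20  {2,3,4,6,7} 30  {2,4,5,6,7} 30  {3,4,5,6,7} 30
  6 to go: {0,1,2,3,4,7} 15  {0,1,3,4,5,6} 15  {0,1,3,4,6,7} 30  {1,2,3,4,6,7} 60  {1,3,4,5,6,7} 60  {2,3,4,5,6,7} 90
  if 0:a drops first: 210 orders
  if 2:f drops first: 105 orders
  if 5:e drops first: 105 orders
heap linearizations: 420

420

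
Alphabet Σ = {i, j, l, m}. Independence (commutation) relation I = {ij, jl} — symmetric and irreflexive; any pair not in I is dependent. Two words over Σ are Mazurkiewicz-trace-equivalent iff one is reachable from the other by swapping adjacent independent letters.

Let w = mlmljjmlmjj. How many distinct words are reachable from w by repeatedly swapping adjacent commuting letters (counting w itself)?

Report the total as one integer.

drop 0:m onto floor
drop 1:l onto {0:m}
drop 2:m onto {1:l}
drop 3:l onto {2:m}
drop 4:j onto {2:m}
drop 5:j onto {4:j}
drop 6:m onto {3:l, 5:j}
drop 7:l onto {6:m}
drop 8:m onto {7:l}
drop 9:j onto {8:m}
drop 10:j onto {9:j}
ground layer = {0:m}
drop-orders for the pieces not yet dropped (sum over which currently-grounded one goes next):
  1 to go: {10} 1
  2 to go: {9,10} 1
  3 to go: {8,9,10} 1
  4 to go: {7,8,9,10} 1
  5 to go: {6,7,8,9,10} 1
  6 to go: {3,6,7,8,9,10} 1  {5,6,7,8,9,10} 1
  7 to go: {3,5,6,7,8,9,10} 2  {4,5,6,7,8,9,10} 1
  8 to go: {3,4,5,6,7,8,9,10} 3
  9 to go: {2,3,4,5,6,7,8,9,10} 3
  if 0:m drops first: 3 orders

3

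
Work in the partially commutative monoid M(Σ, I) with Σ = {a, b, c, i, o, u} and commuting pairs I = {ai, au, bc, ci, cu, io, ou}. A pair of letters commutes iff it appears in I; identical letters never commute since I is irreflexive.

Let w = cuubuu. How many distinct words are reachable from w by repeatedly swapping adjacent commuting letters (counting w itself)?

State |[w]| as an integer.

6

drop 0:c onto floor
drop 1:u onto floor
drop 2:u onto {1:u}
drop 3:b onto {2:u}
drop 4:u onto {3:b}
drop 5:u onto {4:u}
ground layer = {0:c, 1:u}
drop-orders for the pieces not yet dropped (sum over which currently-grounded one goes next):
  1 to go: {0} 1  {5} 1
  2 to go: {0,5} 2  {4,5} 1
  3 to go: {0,4,5} 3  {3,4,5} 1
  4 to go: {0,3,4,5} 4  {2,3,4,5} 1
  if 0:c drops first: 1 orders
  if 1:u drops first: 5 orders
heap linearizations: 6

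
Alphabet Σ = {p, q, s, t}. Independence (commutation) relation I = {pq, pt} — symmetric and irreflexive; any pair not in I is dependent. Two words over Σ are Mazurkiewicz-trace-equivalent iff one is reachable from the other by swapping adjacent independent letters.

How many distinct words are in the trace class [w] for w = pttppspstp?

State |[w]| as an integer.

#0=p has no predecessor
#1=t has no predecessor
#2=t depends on [1:t]
#3=p depends on [0:p]
#4=p depends on [3:p]
#5=s depends on [2:t, 4:p]
#6=p depends on [5:s]
#7=s depends on [6:p]
#8=t depends on [7:s]
#9=p depends on [7:s]
sources: [0:p, 1:t]
N(rest) = Σ N(rest − s) over sources s of rest; N(one piece) = 1:
  size 1 → [8]=1  [9]=1
  size 2 → [8,9]=2
  size 3 → [7,8,9]=2
  size 4 → [6,7,8,9]=2
  size 5 → [5,6,7,8,9]=2
  size 6 → [2,5,6,7,8,9]=2  [4,5,6,7,8,9]=2
  size 7 → [1,2,5,6,7,8,9]=2  [2,4,5,6,7,8,9]=4  [3,4,5,6,7,8,9]=2
  size 8 → [0,3,4,5,6,7,8,9]=2  [1,2,4,5,6,7,8,9]=6  [2,3,4,5,6,7,8,9]=6
  first=0(p) contributes 12
  first=1(t) contributes 8
|[w]| = 20

20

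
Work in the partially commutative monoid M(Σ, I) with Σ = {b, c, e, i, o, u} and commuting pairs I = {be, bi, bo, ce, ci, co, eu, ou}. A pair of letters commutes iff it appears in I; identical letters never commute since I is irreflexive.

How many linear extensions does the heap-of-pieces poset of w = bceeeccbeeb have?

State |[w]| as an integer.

piece 0:b — minimal
piece 1:c rests on {0:b}
piece 2:e — minimal
piece 3:e rests on {2:e}
piece 4:e rests on {3:e}
piece 5:c rests on {1:c}
piece 6:c rests on {5:c}
piece 7:b rests on {6:c}
piece 8:e rests on {4:e}
piece 9:e rests on {8:e}
piece 10:b rests on {7:b}
minimal pieces: {0:b, 2:e}
ways to finish when only these pieces remain (= sum over removing one remaining piece with nothing left below it):
  1 left: {9}→1  {10}→1
  2 left: {7,10}→1  {8,9}→1  {9,10}→2
  3 left: {4,8,9}→1  {6,7,10}→1  {7,9,10}→3  {8,9,10}→3
  4 left: {3,4,8,9}→1  {4,8,9,10}→4  {5,6,7,10}→1  {6,7,9,10}→4  {7,8,9,10}→6
  5 left: {1,5,6,7,10}→1  {2,3,4,8,9}→1  {3,4,8,9,10}→5  {4,7,8,9,10}→10  {5,6,7,9,10}→5  {6,7,8,9,10}→10
  6 left: {0,1,5,6,7,10}→1  {1,5,6,7,9,10}→6  {2,3,4,8,9,10}→6  {3,4,7,8,9,10}→15  {4,6,7,8,9,10}→20  {5,6,7,8,9,10}→15
  7 left: {0,1,5,6,7,9,10}→7  {1,5,6,7,8,9,10}→21  {2,3,4,7,8,9,10}→21  {3,4,6,7,8,9,10}→35  {4,5,6,7,8,9,10}→35
  8 left: {0,1,5,6,7,8,9,10}→28  {1,4,5,6,7,8,9,10}→56  {2,3,4,6,7,8,9,10}→56  {3,4,5,6,7,8,9,10}→70
  9 left: {0,1,4,5,6,7,8,9,10}→84  {1,3,4,5,6,7,8,9,10}→126  {2,3,4,5,6,7,8,9,10}→126
  placing 0:b first → 252 extensions
  placing 2:e first → 210 extensions
total linear extensions = 462

462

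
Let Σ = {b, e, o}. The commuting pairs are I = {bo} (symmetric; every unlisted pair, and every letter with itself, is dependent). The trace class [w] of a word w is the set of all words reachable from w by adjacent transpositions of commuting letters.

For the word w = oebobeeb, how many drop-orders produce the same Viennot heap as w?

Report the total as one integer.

0(o) covers ∅
1(e) covers 0:o
2(b) covers 1:e
3(o) covers 1:e
4(b) covers 2:b
5(e) covers 3:o, 4:b
6(e) covers 5:e
7(b) covers 6:e
floor of heap: 0:o
completions by unplaced set U, small U first (add the entries for U minus each lowest piece of U):
  |U|=1: {7}:1
  |U|=2: {6,7}:1
  |U|=3: {5,6,7}:1
  |U|=4: {3,5,6,7}:1  {4,5,6,7}:1
  |U|=5: {2,4,5,6,7}:1  {3,4,5,6,7}:2
  |U|=6: {2,3,4,5,6,7}:3
  start at 0(o): 3

3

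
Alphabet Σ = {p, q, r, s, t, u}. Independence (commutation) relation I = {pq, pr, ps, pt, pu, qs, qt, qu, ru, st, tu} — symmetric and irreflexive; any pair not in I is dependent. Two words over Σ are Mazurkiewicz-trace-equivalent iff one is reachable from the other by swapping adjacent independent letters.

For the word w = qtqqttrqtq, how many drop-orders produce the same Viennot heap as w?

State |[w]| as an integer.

0(q) covers ∅
1(t) covers ∅
2(q) covers 0:q
3(q) covers 2:q
4(t) covers 1:t
5(t) covers 4:t
6(r) covers 3:q, 5:t
7(q) covers 6:r
8(t) covers 6:r
9(q) covers 7:q
floor of heap: 0:q, 1:t
completions by unplaced set U, small U first (add the entries for U minus each lowest piece of U):
  |U|=1: {8}:1  {9}:1
  |U|=2: {7,9}:1  {8,9}:2
  |U|=3: {7,8,9}:3
  |U|=4: {6,7,8,9}:3
  |U|=5: {3,6,7,8,9}:3  {5,6,7,8,9}:3
  |U|=6: {2,3,6,7,8,9}:3  {3,5,6,7,8,9}:6  {4,5,6,7,8,9}:3
  |U|=7: {0,2,3,6,7,8,9}:3  {1,4,5,6,7,8,9}:3  {2,3,5,6,7,8,9}:9  {3,4,5,6,7,8,9}:9
  |U|=8: {0,2,3,5,6,7,8,9}:12  {1,3,4,5,6,7,8,9}:12  {2,3,4,5,6,7,8,9}:18
  start at 0(q): 30
  start at 1(t): 30
sum over floor = 60

60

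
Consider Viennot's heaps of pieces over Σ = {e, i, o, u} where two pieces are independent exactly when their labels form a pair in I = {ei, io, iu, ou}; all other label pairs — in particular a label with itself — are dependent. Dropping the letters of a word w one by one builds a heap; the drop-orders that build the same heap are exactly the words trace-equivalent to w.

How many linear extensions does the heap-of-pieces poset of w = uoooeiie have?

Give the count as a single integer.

112

piece 0:u — minimal
piece 1:o — minimal
piece 2:o rests on {1:o}
piece 3:o rests on {2:o}
piece 4:e rests on {0:u, 3:o}
piece 5:i — minimal
piece 6:i rests on {5:i}
piece 7:e rests on {4:e}
minimal pieces: {0:u, 1:o, 5:i}
ways to finish when only these pieces remain (= sum over removing one remaining piece with nothing left below it):
  1 left: {6}→1  {7}→1
  2 left: {4,7}→1  {5,6}→1  {6,7}→2
  3 left: {0,4,7}→1  {3,4,7}→1  {4,6,7}→3  {5,6,7}→3
  4 left: {0,3,4,7}→2  {0,4,6,7}→4  {2,3,4,7}→1  {3,4,6,7}→4  {4,5,6,7}→6
  5 left: {0,2,3,4,7}→3  {0,3,4,6,7}→10  {0,4,5,6,7}→10  {1,2,3,4,7}→1  {2,3,4,6,7}→5  {3,4,5,6,7}→10
  6 left: {0,1,2,3,4,7}→4  {0,2,3,4,6,7}→18  {0,3,4,5,6,7}→30  {1,2,3,4,6,7}→6  {2,3,4,5,6,7}→15
  placing 0:u first → 21 extensions
  placing 1:o first → 63 extensions
  placing 5:i first → 28 extensions
total linear extensions = 112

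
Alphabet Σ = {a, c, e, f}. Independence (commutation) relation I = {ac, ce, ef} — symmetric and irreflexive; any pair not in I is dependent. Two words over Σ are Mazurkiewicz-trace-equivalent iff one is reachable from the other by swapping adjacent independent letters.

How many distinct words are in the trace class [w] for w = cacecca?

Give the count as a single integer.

35

0(c) covers ∅
1(a) covers ∅
2(c) covers 0:c
3(e) covers 1:a
4(c) covers 2:c
5(c) covers 4:c
6(a) covers 3:e
floor of heap: 0:c, 1:a
completions by unplaced set U, small U first (add the entries for U minus each lowest piece of U):
  |U|=1: {5}:1  {6}:1
  |U|=2: {3,6}:1  {4,5}:1  {5,6}:2
  |U|=3: {1,3,6}:1  {2,4,5}:1  {3,5,6}:3  {4,5,6}:3
  |U|=4: {0,2,4,5}:1  {1,3,5,6}:4  {2,4,5,6}:4  {3,4,5,6}:6
  |U|=5: {0,2,4,5,6}:5  {1,3,4,5,6}:10  {2,3,4,5,6}:10
  start at 0(c): 20
  start at 1(a): 15
sum over floor = 35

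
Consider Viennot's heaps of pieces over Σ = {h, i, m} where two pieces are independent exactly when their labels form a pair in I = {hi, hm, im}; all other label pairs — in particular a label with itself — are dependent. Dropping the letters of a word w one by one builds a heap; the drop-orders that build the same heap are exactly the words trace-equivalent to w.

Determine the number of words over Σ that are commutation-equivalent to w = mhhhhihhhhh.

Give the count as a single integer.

piece 0:m — minimal
piece 1:h — minimal
piece 2:h rests on {1:h}
piece 3:h rests on {2:h}
piece 4:h rests on {3:h}
piece 5:i — minimal
piece 6:h rests on {4:h}
piece 7:h rests on {6:h}
piece 8:h rests on {7:h}
piece 9:h rests on {8:h}
piece 10:h rests on {9:h}
minimal pieces: {0:m, 1:h, 5:i}
ways to finish when only these pieces remain (= sum over removing one remaining piece with nothing left below it):
  1 left: {0}→1  {5}→1  {10}→1
  2 left: {0,5}→2  {0,10}→2  {5,10}→2  {9,10}→1
  3 left: {0,5,10}→6  {0,9,10}→3  {5,9,10}→3  {8,9,10}→1
  4 left: {0,5,9,10}→12  {0,8,9,10}→4  {5,8,9,10}→4  {7,8,9,10}→1
  5 left: {0,5,8,9,10}→20  {0,7,8,9,10}→5  {5,7,8,9,10}→5  {6,7,8,9,10}→1
  6 left: {0,5,7,8,9,10}→30  {0,6,7,8,9,10}→6  {4,6,7,8,9,10}→1  {5,6,7,8,9,10}→6
  7 left: {0,4,6,7,8,9,10}→7  {0,5,6,7,8,9,10}→42  {3,4,6,7,8,9,10}→1  {4,5,6,7,8,9,10}→7
  8 left: {0,3,4,6,7,8,9,10}→8  {0,4,5,6,7,8,9,10}→56  {2,3,4,6,7,8,9,10}→1  {3,4,5,6,7,8,9,10}→8
  9 left: {0,2,3,4,6,7,8,9,10}→9  {0,3,4,5,6,7,8,9,10}→72  {1,2,3,4,6,7,8,9,10}→1  {2,3,4,5,6,7,8,9,10}→9
  placing 0:m first → 10 extensions
  placing 1:h first → 90 extensions
  placing 5:i first → 10 extensions
total linear extensions = 110

110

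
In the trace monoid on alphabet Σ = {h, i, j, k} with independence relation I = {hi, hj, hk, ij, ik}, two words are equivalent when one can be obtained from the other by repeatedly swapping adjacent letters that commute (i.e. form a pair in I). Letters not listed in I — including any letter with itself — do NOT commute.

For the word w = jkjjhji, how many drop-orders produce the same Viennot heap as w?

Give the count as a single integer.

42

drop 0:j onto floor
drop 1:k onto {0:j}
drop 2:j onto {1:k}
drop 3:j onto {2:j}
drop 4:h onto floor
drop 5:j onto {3:j}
drop 6:i onto floor
ground layer = {0:j, 4:h, 6:i}
drop-orders for the pieces not yet dropped (sum over which currently-grounded one goes next):
  1 to go: {4} 1  {5} 1  {6} 1
  2 to go: {3,5} 1  {4,5} 2  {4,6} 2  {5,6} 2
  3 to go: {2,3,5} 1  {3,4,5} 3  {3,5,6} 3  {4,5,6} 6
  4 to go: {1,2,3,5} 1  {2,3,4,5} 4  {2,3,5,6} 4  {3,4,5,6} 12
  5 to go: {0,1,2,3,5} 1  {1,2,3,4,5} 5  {1,2,3,5,6} 5  {2,3,4,5,6} 20
  if 0:j drops first: 30 orders
  if 4:h drops first: 6 orders
  if 6:i drops first: 6 orders
heap linearizations: 42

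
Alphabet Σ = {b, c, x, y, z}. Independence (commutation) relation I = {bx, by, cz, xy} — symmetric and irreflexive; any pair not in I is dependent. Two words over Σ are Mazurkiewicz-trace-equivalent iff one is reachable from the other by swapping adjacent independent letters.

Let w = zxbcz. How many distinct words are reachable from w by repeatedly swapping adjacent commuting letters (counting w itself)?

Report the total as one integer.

piece 0:z — minimal
piece 1:x rests on {0:z}
piece 2:b rests on {0:z}
piece 3:c rests on {1:x, 2:b}
piece 4:z rests on {1:x, 2:b}
minimal pieces: {0:z}
ways to finish when only these pieces remain (= sum over removing one remaining piece with nothing left below it):
  1 left: {3}→1  {4}→1
  2 left: {3,4}→2
  3 left: {1,3,4}→2  {2,3,4}→2
  placing 0:z first → 4 extensions

4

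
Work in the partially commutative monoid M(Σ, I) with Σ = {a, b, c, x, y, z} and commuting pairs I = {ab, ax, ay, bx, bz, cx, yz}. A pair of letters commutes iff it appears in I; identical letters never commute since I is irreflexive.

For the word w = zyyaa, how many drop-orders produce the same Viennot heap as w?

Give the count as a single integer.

10

piece 0:z — minimal
piece 1:y — minimal
piece 2:y rests on {1:y}
piece 3:a rests on {0:z}
piece 4:a rests on {3:a}
minimal pieces: {0:z, 1:y}
ways to finish when only these pieces remain (= sum over removing one remaining piece with nothing left below it):
  1 left: {2}→1  {4}→1
  2 left: {1,2}→1  {2,4}→2  {3,4}→1
  3 left: {0,3,4}→1  {1,2,4}→3  {2,3,4}→3
  placing 0:z first → 6 extensions
  placing 1:y first → 4 extensions
total linear extensions = 10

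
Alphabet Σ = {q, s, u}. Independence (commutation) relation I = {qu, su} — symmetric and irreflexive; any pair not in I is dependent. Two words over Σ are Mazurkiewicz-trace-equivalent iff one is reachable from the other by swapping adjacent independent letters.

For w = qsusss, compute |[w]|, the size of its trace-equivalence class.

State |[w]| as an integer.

piece 0:q — minimal
piece 1:s rests on {0:q}
piece 2:u — minimal
piece 3:s rests on {1:s}
piece 4:s rests on {3:s}
piece 5:s rests on {4:s}
minimal pieces: {0:q, 2:u}
ways to finish when only these pieces remain (= sum over removing one remaining piece with nothing left below it):
  1 left: {2}→1  {5}→1
  2 left: {2,5}→2  {4,5}→1
  3 left: {2,4,5}→3  {3,4,5}→1
  4 left: {1,3,4,5}→1  {2,3,4,5}→4
  placing 0:q first → 5 extensions
  placing 2:u first → 1 extensions
total linear extensions = 6

6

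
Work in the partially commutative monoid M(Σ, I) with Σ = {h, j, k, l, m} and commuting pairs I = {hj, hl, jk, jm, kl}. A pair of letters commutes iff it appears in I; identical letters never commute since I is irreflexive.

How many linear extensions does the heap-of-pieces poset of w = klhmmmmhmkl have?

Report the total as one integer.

drop 0:k onto floor
drop 1:l onto floor
drop 2:h onto {0:k}
drop 3:m onto {1:l, 2:h}
drop 4:m onto {3:m}
drop 5:m onto {4:m}
drop 6:m onto {5:m}
drop 7:h onto {6:m}
drop 8:m onto {7:h}
drop 9:k onto {8:m}
drop 10:l onto {8:m}
ground layer = {0:k, 1:l}
drop-orders for the pieces not yet dropped (sum over which currently-grounded one goes next):
  1 to go: {9} 1  {10} 1
  2 to go: {9,10} 2
  3 to go: {8,9,10} 2
  4 to go: {7,8,9,10} 2
  5 to go: {6,7,8,9,10} 2
  6 to go: {5,6,7,8,9,10} 2
  7 to go: {4,5,6,7,8,9,10} 2
  8 to go: {3,4,5,6,7,8,9,10} 2
  9 to go: {1,3,4,5,6,7,8,9,10} 2  {2,3,4,5,6,7,8,9,10} 2
  if 0:k drops first: 4 orders
  if 1:l drops first: 2 orders
heap linearizations: 6

6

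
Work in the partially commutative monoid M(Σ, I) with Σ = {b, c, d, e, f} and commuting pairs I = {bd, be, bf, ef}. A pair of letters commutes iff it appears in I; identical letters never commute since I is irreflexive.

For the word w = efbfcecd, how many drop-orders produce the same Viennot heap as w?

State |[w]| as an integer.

12

0(e) covers ∅
1(f) covers ∅
2(b) covers ∅
3(f) covers 1:f
4(c) covers 0:e, 2:b, 3:f
5(e) covers 4:c
6(c) covers 5:e
7(d) covers 6:c
floor of heap: 0:e, 1:f, 2:b
completions by unplaced set U, small U first (add the entries for U minus each lowest piece of U):
  |U|=1: {7}:1
  |U|=2: {6,7}:1
  |U|=3: {5,6,7}:1
  |U|=4: {4,5,6,7}:1
  |U|=5: {0,4,5,6,7}:1  {2,4,5,6,7}:1  {3,4,5,6,7}:1
  |U|=6: {0,2,4,5,6,7}:2  {0,3,4,5,6,7}:2  {1,3,4,5,6,7}:1  {2,3,4,5,6,7}:2
  start at 0(e): 3
  start at 1(f): 6
  start at 2(b): 3
sum over floor = 12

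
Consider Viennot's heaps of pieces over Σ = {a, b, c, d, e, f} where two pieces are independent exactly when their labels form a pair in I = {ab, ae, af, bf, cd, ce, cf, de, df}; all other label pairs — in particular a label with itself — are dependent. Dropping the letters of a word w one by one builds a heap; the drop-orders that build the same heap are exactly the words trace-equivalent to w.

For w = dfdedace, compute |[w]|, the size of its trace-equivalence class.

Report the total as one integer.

56

piece 0:d — minimal
piece 1:f — minimal
piece 2:d rests on {0:d}
piece 3:e rests on {1:f}
piece 4:d rests on {2:d}
piece 5:a rests on {4:d}
piece 6:c rests on {5:a}
piece 7:e rests on {3:e}
minimal pieces: {0:d, 1:f}
ways to finish when only these pieces remain (= sum over removing one remaining piece with nothing left below it):
  1 left: {6}→1  {7}→1
  2 left: {3,7}→1  {5,6}→1  {6,7}→2
  3 left: {1,3,7}→1  {3,6,7}→3  {4,5,6}→1  {5,6,7}→3
  4 left: {1,3,6,7}→4  {2,4,5,6}→1  {3,5,6,7}→6  {4,5,6,7}→4
  5 left: {0,2,4,5,6}→1  {1,3,5,6,7}→10  {2,4,5,6,7}→5  {3,4,5,6,7}→10
  6 left: {0,2,4,5,6,7}→6  {1,3,4,5,6,7}→20  {2,3,4,5,6,7}→15
  placing 0:d first → 35 extensions
  placing 1:f first → 21 extensions
total linear extensions = 56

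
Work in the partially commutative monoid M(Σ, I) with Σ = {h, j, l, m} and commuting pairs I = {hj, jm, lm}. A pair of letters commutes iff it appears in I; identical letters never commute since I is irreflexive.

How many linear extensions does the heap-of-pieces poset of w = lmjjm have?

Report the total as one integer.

#0=l has no predecessor
#1=m has no predecessor
#2=j depends on [0:l]
#3=j depends on [2:j]
#4=m depends on [1:m]
sources: [0:l, 1:m]
N(rest) = Σ N(rest − s) over sources s of rest; N(one piece) = 1:
  size 1 → [3]=1  [4]=1
  size 2 → [1,4]=1  [2,3]=1  [3,4]=2
  size 3 → [0,2,3]=1  [1,3,4]=3  [2,3,4]=3
  first=0(l) contributes 6
  first=1(m) contributes 4
|[w]| = 10

10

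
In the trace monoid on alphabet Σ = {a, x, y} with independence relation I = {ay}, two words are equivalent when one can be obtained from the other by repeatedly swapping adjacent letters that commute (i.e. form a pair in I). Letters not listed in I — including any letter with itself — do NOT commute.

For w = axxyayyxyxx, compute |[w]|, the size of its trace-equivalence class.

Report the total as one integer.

4

0(a) covers ∅
1(x) covers 0:a
2(x) covers 1:x
3(y) covers 2:x
4(a) covers 2:x
5(y) covers 3:y
6(y) covers 5:y
7(x) covers 4:a, 6:y
8(y) covers 7:x
9(x) covers 8:y
10(x) covers 9:x
floor of heap: 0:a
completions by unplaced set U, small U first (add the entries for U minus each lowest piece of U):
  |U|=1: {10}:1
  |U|=2: {9,10}:1
  |U|=3: {8,9,10}:1
  |U|=4: {7,8,9,10}:1
  |U|=5: {4,7,8,9,10}:1  {6,7,8,9,10}:1
  |U|=6: {4,6,7,8,9,10}:2  {5,6,7,8,9,10}:1
  |U|=7: {3,5,6,7,8,9,10}:1  {4,5,6,7,8,9,10}:3
  |U|=8: {3,4,5,6,7,8,9,10}:4
  |U|=9: {2,3,4,5,6,7,8,9,10}:4
  start at 0(a): 4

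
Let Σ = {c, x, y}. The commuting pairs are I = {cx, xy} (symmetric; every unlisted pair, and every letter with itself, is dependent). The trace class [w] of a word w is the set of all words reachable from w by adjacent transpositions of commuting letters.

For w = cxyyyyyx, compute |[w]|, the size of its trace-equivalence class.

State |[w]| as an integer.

28

#0=c has no predecessor
#1=x has no predecessor
#2=y depends on [0:c]
#3=y depends on [2:y]
#4=y depends on [3:y]
#5=y depends on [4:y]
#6=y depends on [5:y]
#7=x depends on [1:x]
sources: [0:c, 1:x]
N(rest) = Σ N(rest − s) over sources s of rest; N(one piece) = 1:
  size 1 → [6]=1  [7]=1
  size 2 → [1,7]=1  [5,6]=1  [6,7]=2
  size 3 → [1,6,7]=3  [4,5,6]=1  [5,6,7]=3
  size 4 → [1,5,6,7]=6  [3,4,5,6]=1  [4,5,6,7]=4
  size 5 → [1,4,5,6,7]=10  [2,3,4,5,6]=1  [3,4,5,6,7]=5
  size 6 → [0,2,3,4,5,6]=1  [1,3,4,5,6,7]=15  [2,3,4,5,6,7]=6
  first=0(c) contributes 21
  first=1(x) contributes 7
|[w]| = 28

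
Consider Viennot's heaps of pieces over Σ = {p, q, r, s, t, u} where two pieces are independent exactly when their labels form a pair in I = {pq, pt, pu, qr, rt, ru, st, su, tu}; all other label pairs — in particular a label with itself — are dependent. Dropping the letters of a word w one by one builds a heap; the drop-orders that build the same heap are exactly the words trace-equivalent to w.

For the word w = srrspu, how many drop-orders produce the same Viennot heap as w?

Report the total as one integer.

#0=s has no predecessor
#1=r depends on [0:s]
#2=r depends on [1:r]
#3=s depends on [2:r]
#4=p depends on [3:s]
#5=u has no predecessor
sources: [0:s, 5:u]
N(rest) = Σ N(rest − s) over sources s of rest; N(one piece) = 1:
  size 1 → [4]=1  [5]=1
  size 2 → [3,4]=1  [4,5]=2
  size 3 → [2,3,4]=1  [3,4,5]=3
  size 4 → [1,2,3,4]=1  [2,3,4,5]=4
  first=0(s) contributes 5
  first=5(u) contributes 1
|[w]| = 6

6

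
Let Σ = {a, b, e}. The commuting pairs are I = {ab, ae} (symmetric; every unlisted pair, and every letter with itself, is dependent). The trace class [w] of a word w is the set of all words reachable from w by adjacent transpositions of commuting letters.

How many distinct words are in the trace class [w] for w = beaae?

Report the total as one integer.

0(b) covers ∅
1(e) covers 0:b
2(a) covers ∅
3(a) covers 2:a
4(e) covers 1:e
floor of heap: 0:b, 2:a
completions by unplaced set U, small U first (add the entries for U minus each lowest piece of U):
  |U|=1: {3}:1  {4}:1
  |U|=2: {1,4}:1  {2,3}:1  {3,4}:2
  |U|=3: {0,1,4}:1  {1,3,4}:3  {2,3,4}:3
  start at 0(b): 6
  start at 2(a): 4
sum over floor = 10

10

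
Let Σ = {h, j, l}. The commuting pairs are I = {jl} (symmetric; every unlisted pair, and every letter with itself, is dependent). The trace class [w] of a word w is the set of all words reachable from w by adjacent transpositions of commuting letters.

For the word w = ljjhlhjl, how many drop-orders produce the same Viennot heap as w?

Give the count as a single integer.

drop 0:l onto floor
drop 1:j onto floor
drop 2:j onto {1:j}
drop 3:h onto {0:l, 2:j}
drop 4:l onto {3:h}
drop 5:h onto {4:l}
drop 6:j onto {5:h}
drop 7:l onto {5:h}
ground layer = {0:l, 1:j}
drop-orders for the pieces not yet dropped (sum over which currently-grounded one goes next):
  1 to go: {6} 1  {7} 1
  2 to go: {6,7} 2
  3 to go: {5,6,7} 2
  4 to go: {4,5,6,7} 2
  5 to go: {3,4,5,6,7} 2
  6 to go: {0,3,4,5,6,7} 2  {2,3,4,5,6,7} 2
  if 0:l drops first: 2 orders
  if 1:j drops first: 4 orders
heap linearizations: 6

6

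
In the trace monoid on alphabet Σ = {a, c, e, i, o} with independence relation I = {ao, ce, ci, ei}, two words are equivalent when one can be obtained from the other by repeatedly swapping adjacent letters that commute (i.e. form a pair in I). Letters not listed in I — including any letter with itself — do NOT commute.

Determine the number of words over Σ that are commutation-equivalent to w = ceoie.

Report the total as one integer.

piece 0:c — minimal
piece 1:e — minimal
piece 2:o rests on {0:c, 1:e}
piece 3:i rests on {2:o}
piece 4:e rests on {2:o}
minimal pieces: {0:c, 1:e}
ways to finish when only these pieces remain (= sum over removing one remaining piece with nothing left below it):
  1 left: {3}→1  {4}→1
  2 left: {3,4}→2
  3 left: {2,3,4}→2
  placing 0:c first → 2 extensions
  placing 1:e first → 2 extensions
total linear extensions = 4

4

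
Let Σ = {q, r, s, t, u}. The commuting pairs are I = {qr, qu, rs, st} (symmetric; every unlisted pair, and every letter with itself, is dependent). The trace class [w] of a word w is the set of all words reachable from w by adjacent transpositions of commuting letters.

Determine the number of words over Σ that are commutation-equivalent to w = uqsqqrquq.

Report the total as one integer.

45

drop 0:u onto floor
drop 1:q onto floor
drop 2:s onto {0:u, 1:q}
drop 3:q onto {2:s}
drop 4:q onto {3:q}
drop 5:r onto {0:u}
drop 6:q onto {4:q}
drop 7:u onto {2:s, 5:r}
drop 8:q onto {6:q}
ground layer = {0:u, 1:q}
drop-orders for the pieces not yet dropped (sum over which currently-grounded one goes next):
  1 to go: {7} 1  {8} 1
  2 to go: {5,7} 1  {6,8} 1  {7,8} 2
  3 to go: {4,6,8} 1  {5,7,8} 3  {6,7,8} 3
  4 to go: {3,4,6,8} 1  {4,6,7,8} 4  {5,6,7,8} 6
  5 to go: {3,4,6,7,8} 5  {4,5,6,7,8} 10
  6 to go: {2,3,4,6,7,8} 5  {3,4,5,6,7,8} 15
  7 to go: {1,2,3,4,6,7,8} 5  {2,3,4,5,6,7,8} 20
  if 0:u drops first: 25 orders
  if 1:q drops first: 20 orders
heap linearizations: 45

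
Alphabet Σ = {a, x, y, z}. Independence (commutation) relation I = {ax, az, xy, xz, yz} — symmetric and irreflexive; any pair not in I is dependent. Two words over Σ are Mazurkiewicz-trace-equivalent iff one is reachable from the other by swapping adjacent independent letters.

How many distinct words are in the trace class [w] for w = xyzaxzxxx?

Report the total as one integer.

#0=x has no predecessor
#1=y has no predecessor
#2=z has no predecessor
#3=a depends on [1:y]
#4=x depends on [0:x]
#5=z depends on [2:z]
#6=x depends on [4:x]
#7=x depends on [6:x]
#8=x depends on [7:x]
sources: [0:x, 1:y, 2:z]
N(rest) = Σ N(rest − s) over sources s of rest; N(one piece) = 1:
  size 1 → [3]=1  [5]=1  [8]=1
  size 2 → [1,3]=1  [2,5]=1  [3,5]=2  [3,8]=2  [5,8]=2  [7,8]=1
  size 3 → [1,3,5]=3  [1,3,8]=3  [2,3,5]=3  [2,5,8]=3  [3,5,8]=6  [3,7,8]=3  [5,7,8]=3  [6,7,8]=1
  size 4 → [1,2,3,5]=6  [1,3,5,8]=12  [1,3,7,8]=6  [2,3,5,8]=12  [2,5,7,8]=6  [3,5,7,8]=12  [3,6,7,8]=4  [4,6,7,8]=1  [5,6,7,8]=4
  size 5 → [0,4,6,7,8]=1  [1,2,3,5,8]=30  [1,3,5,7,8]=30  [1,3,6,7,8]=10  [2,3,5,7,8]=30  [2,5,6,7,8]=10  [3,4,6,7,8]=5  [3,5,6,7,8]=20  [4,5,6,7,8]=5
  size 6 → [0,3,4,6,7,8]=6  [0,4,5,6,7,8]=6  [1,2,3,5,7,8]=90  [1,3,4,6,7,8]=15  [1,3,5,6,7,8]=60  [2,3,5,6,7,8]=60  [2,4,5,6,7,8]=15  [3,4,5,6,7,8]=30
  size 7 → [0,1,3,4,6,7,8]=21  [0,2,4,5,6,7,8]=21  [0,3,4,5,6,7,8]=42  [1,2,3,5,6,7,8]=210  [1,3,4,5,6,7,8]=105  [2,3,4,5,6,7,8]=105
  first=0(x) contributes 420
  first=1(y) contributes 168
  first=2(z) contributes 168
|[w]| = 756

756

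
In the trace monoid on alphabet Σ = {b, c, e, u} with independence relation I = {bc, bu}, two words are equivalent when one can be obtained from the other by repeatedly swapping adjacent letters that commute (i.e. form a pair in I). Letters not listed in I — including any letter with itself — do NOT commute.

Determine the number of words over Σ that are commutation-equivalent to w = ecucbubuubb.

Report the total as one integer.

210

piece 0:e — minimal
piece 1:c rests on {0:e}
piece 2:u rests on {1:c}
piece 3:c rests on {2:u}
piece 4:b rests on {0:e}
piece 5:u rests on {3:c}
piece 6:b rests on {4:b}
piece 7:u rests on {5:u}
piece 8:u rests on {7:u}
piece 9:b rests on {6:b}
piece 10:b rests on {9:b}
minimal pieces: {0:e}
ways to finish when only these pieces remain (= sum over removing one remaining piece with nothing left below it):
  1 left: {8}→1  {10}→1
  2 left: {7,8}→1  {8,10}→2  {9,10}→1
  3 left: {5,7,8}→1  {6,9,10}→1  {7,8,10}→3  {8,9,10}→3
  4 left: {3,5,7,8}→1  {4,6,9,10}→1  {5,7,8,10}→4  {6,8,9,10}→4  {7,8,9,10}→6
  5 left: {2,3,5,7,8}→1  {3,5,7,8,10}→5  {4,6,8,9,10}→5  {5,7,8,9,10}→10  {6,7,8,9,10}→10
  6 left: {1,2,3,5,7,8}→1  {2,3,5,7,8,10}→6  {3,5,7,8,9,10}→15  {4,6,7,8,9,10}→15  {5,6,7,8,9,10}→20
  7 left: {1,2,3,5,7,8,10}→7  {2,3,5,7,8,9,10}→21  {3,5,6,7,8,9,10}→35  {4,5,6,7,8,9,10}→35
  8 left: {1,2,3,5,7,8,9,10}→28  {2,3,5,6,7,8,9,10}→56  {3,4,5,6,7,8,9,10}→70
  9 left: {1,2,3,5,6,7,8,9,10}→84  {2,3,4,5,6,7,8,9,10}→126
  placing 0:e first → 210 extensions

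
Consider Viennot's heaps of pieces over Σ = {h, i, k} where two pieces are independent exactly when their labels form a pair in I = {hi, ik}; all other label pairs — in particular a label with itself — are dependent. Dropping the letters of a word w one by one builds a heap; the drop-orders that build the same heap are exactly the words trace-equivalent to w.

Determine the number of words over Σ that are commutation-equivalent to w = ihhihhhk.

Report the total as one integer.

28

piece 0:i — minimal
piece 1:h — minimal
piece 2:h rests on {1:h}
piece 3:i rests on {0:i}
piece 4:h rests on {2:h}
piece 5:h rests on {4:h}
piece 6:h rests on {5:h}
piece 7:k rests on {6:h}
minimal pieces: {0:i, 1:h}
ways to finish when only these pieces remain (= sum over removing one remaining piece with nothing left below it):
  1 left: {3}→1  {7}→1
  2 left: {0,3}→1  {3,7}→2  {6,7}→1
  3 left: {0,3,7}→3  {3,6,7}→3  {5,6,7}→1
  4 left: {0,3,6,7}→6  {3,5,6,7}→4  {4,5,6,7}→1
  5 left: {0,3,5,6,7}→10  {2,4,5,6,7}→1  {3,4,5,6,7}→5
  6 left: {0,3,4,5,6,7}→15  {1,2,4,5,6,7}→1  {2,3,4,5,6,7}→6
  placing 0:i first → 7 extensions
  placing 1:h first → 21 extensions
total linear extensions = 28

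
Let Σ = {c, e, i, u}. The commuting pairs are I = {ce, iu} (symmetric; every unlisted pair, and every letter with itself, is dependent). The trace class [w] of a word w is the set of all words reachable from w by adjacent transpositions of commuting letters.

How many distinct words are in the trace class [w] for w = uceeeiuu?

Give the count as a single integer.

#0=u has no predecessor
#1=c depends on [0:u]
#2=e depends on [0:u]
#3=e depends on [2:e]
#4=e depends on [3:e]
#5=i depends on [1:c, 4:e]
#6=u depends on [1:c, 4:e]
#7=u depends on [6:u]
sources: [0:u]
N(rest) = Σ N(rest − s) over sources s of rest; N(one piece) = 1:
  size 1 → [5]=1  [7]=1
  size 2 → [5,7]=2  [6,7]=1
  size 3 → [5,6,7]=3
  size 4 → [1,5,6,7]=3  [4,5,6,7]=3
  size 5 → [1,4,5,6,7]=6  [3,4,5,6,7]=3
  size 6 → [1,3,4,5,6,7]=9  [2,3,4,5,6,7]=3
  first=0(u) contributes 12

12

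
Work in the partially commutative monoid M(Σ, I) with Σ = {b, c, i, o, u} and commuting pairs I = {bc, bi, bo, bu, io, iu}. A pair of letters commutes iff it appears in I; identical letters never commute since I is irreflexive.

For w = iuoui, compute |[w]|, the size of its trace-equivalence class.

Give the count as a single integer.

10

#0=i has no predecessor
#1=u has no predecessor
#2=o depends on [1:u]
#3=u depends on [2:o]
#4=i depends on [0:i]
sources: [0:i, 1:u]
N(rest) = Σ N(rest − s) over sources s of rest; N(one piece) = 1:
  size 1 → [3]=1  [4]=1
  size 2 → [0,4]=1  [2,3]=1  [3,4]=2
  size 3 → [0,3,4]=3  [1,2,3]=1  [2,3,4]=3
  first=0(i) contributes 4
  first=1(u) contributes 6
|[w]| = 10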